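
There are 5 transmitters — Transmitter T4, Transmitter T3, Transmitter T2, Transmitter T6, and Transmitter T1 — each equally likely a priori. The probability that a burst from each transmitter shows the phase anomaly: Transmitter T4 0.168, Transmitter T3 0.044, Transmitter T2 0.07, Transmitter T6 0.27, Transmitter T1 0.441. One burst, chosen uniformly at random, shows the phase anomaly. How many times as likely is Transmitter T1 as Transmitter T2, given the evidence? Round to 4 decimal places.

6.3000

With a uniform prior (1/5 each), posterior ∝ likelihood:
  Transmitter T4: 0.168
  Transmitter T3: 0.044
  Transmitter T2: 0.07
  Transmitter T6: 0.27
  Transmitter T1: 0.441
Sum = 0.993.
The ratio is 0.441 / 0.07 (the normalizer cancels) = 6.3000.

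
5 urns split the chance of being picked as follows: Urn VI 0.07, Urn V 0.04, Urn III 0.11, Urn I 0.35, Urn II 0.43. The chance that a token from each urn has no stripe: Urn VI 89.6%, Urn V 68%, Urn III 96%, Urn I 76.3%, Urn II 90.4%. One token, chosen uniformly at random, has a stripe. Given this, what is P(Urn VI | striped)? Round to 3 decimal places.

0.049

Taking complements, P(striped | each) = Urn VI 0.104, Urn V 0.32, Urn III 0.04, Urn I 0.237, Urn II 0.096.
Unnormalized posteriors (prior × likelihood):
  Urn VI: 0.07 × 0.104 = 0.00728
  Urn V: 0.04 × 0.32 = 0.0128
  Urn III: 0.11 × 0.04 = 0.0044
  Urn I: 0.35 × 0.237 = 0.08295
  Urn II: 0.43 × 0.096 = 0.04128
Sum = 0.14871.
P(Urn VI | evidence) = 0.00728 / 0.14871 ≈ 0.049.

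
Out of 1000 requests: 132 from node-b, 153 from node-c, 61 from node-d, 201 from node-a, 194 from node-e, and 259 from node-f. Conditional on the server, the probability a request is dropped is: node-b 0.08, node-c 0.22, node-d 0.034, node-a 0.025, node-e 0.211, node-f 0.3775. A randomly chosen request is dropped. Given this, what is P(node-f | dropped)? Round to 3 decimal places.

0.515

Compute prior × likelihood for every hypothesis:
  node-b: 0.132 × 0.08 = 0.01056
  node-c: 0.153 × 0.22 = 0.03366
  node-d: 0.061 × 0.034 = 0.002074
  node-a: 0.201 × 0.025 = 0.005025
  node-e: 0.194 × 0.211 = 0.040934
  node-f: 0.259 × 0.3775 = 0.0977725
Normalizing constant = 0.1900255.
P(node-f | evidence) = 0.0977725 / 0.1900255 ≈ 0.515.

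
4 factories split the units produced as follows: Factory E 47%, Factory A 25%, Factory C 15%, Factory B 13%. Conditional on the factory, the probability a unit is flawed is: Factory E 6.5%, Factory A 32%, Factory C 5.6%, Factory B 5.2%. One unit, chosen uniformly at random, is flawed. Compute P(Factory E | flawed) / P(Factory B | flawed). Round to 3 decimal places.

Prior × likelihood for each hypothesis:
  Factory E: 0.47 × 0.065 = 0.03055
  Factory A: 0.25 × 0.32 = 0.08
  Factory C: 0.15 × 0.056 = 0.0084
  Factory B: 0.13 × 0.052 = 0.00676
Total = 0.12571.
The ratio is 0.03055 / 0.00676 (the normalizer cancels) = 4.519.

4.519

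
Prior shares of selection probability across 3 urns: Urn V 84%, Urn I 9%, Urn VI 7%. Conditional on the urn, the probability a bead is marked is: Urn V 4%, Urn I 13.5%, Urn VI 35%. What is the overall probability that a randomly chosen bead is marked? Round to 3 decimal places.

0.070

By Bayes' rule, posterior ∝ prior × likelihood:
  Urn V: 0.84 × 0.04 = 0.0336
  Urn I: 0.09 × 0.135 = 0.01215
  Urn VI: 0.07 × 0.35 = 0.0245
P(marked) = 0.0336 + 0.01215 + 0.0245 = 0.07025 → 0.070.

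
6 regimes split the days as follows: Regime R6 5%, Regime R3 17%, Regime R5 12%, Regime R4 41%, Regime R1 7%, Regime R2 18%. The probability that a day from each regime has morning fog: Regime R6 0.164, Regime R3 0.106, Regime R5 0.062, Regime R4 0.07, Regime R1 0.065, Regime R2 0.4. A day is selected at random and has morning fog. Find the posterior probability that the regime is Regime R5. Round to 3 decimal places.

0.054

Prior × likelihood for each hypothesis:
  Regime R6: 0.05 × 0.164 = 0.0082
  Regime R3: 0.17 × 0.106 = 0.01802
  Regime R5: 0.12 × 0.062 = 0.00744
  Regime R4: 0.41 × 0.07 = 0.0287
  Regime R1: 0.07 × 0.065 = 0.00455
  Regime R2: 0.18 × 0.4 = 0.072
Total = 0.13891.
P(Regime R5 | evidence) = 0.00744 / 0.13891 ≈ 0.054.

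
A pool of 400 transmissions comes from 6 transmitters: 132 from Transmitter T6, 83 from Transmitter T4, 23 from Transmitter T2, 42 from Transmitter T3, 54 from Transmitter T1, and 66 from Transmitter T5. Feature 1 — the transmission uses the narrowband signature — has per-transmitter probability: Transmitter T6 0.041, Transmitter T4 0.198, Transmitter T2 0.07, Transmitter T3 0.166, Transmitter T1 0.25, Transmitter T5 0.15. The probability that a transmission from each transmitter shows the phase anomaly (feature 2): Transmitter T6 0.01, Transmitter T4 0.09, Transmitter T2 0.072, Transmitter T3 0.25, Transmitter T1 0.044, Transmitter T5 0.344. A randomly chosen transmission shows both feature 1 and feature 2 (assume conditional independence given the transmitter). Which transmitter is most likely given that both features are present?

Transmitter T5

Prior × likelihood for each hypothesis:
  Transmitter T6: 0.33 × 0.041 × 0.01 = 0.0001353
  Transmitter T4: 0.2075 × 0.198 × 0.09 = 0.00369765
  Transmitter T2: 0.0575 × 0.07 × 0.072 = 0.0002898
  Transmitter T3: 0.105 × 0.166 × 0.25 = 0.0043575
  Transmitter T1: 0.135 × 0.25 × 0.044 = 0.001485
  Transmitter T5: 0.165 × 0.15 × 0.344 = 0.008514
Total = 0.01847925.
Largest term belongs to Transmitter T5, so Transmitter T5 is most probable.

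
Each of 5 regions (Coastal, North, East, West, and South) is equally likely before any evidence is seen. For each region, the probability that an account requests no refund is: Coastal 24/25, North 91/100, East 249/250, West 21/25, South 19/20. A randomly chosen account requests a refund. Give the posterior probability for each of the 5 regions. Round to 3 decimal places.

Coastal 0.116, North 0.262, East 0.012, West 0.465, South 0.145

Taking complements, P(refund | each) = Coastal 0.04, North 0.09, East 0.004, West 0.16, South 0.05.
Since the prior is uniform, the posterior is proportional to the likelihood:
  Coastal: 0.04
  North: 0.09
  East: 0.004
  West: 0.16
  South: 0.05
Sum = 0.344.
P(Coastal | refund) = 0.04/0.344 ≈ 0.116
P(North | refund) = 0.09/0.344 ≈ 0.262
P(East | refund) = 0.004/0.344 ≈ 0.012
P(West | refund) = 0.16/0.344 ≈ 0.465
P(South | refund) = 0.05/0.344 ≈ 0.145
(Check: 0.116+0.262+0.012+0.465+0.145 = 1.000.)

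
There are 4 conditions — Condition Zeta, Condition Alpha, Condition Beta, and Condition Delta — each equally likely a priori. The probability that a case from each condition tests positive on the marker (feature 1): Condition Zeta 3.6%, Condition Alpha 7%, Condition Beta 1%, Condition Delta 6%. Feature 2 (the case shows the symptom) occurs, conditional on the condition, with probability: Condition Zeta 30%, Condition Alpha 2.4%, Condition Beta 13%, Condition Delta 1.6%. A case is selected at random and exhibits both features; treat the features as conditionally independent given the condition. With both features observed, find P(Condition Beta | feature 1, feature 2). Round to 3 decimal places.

0.088

Since the prior is uniform, the posterior is proportional to the likelihood:
  Condition Zeta: 0.036 × 0.3 = 0.0108
  Condition Alpha: 0.07 × 0.024 = 0.00168
  Condition Beta: 0.01 × 0.13 = 0.0013
  Condition Delta: 0.06 × 0.016 = 0.00096
Total = 0.01474.
P(Condition Beta | evidence) = 0.0013 / 0.01474 ≈ 0.088.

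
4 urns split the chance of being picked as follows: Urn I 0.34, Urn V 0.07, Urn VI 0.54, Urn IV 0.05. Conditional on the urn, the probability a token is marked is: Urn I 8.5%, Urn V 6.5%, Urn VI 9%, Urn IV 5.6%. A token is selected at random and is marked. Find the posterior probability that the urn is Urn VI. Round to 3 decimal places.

Unnormalized posteriors (prior × likelihood):
  Urn I: 0.34 × 0.085 = 0.0289
  Urn V: 0.07 × 0.065 = 0.00455
  Urn VI: 0.54 × 0.09 = 0.0486
  Urn IV: 0.05 × 0.056 = 0.0028
Total = 0.08485.
P(Urn VI | evidence) = 0.0486 / 0.08485 ≈ 0.573.

0.573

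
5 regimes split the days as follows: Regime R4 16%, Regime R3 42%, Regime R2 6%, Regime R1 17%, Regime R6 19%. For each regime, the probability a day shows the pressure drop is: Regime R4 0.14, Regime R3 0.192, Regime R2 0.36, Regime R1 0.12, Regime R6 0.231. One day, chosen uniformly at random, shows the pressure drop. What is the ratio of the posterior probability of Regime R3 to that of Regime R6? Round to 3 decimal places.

1.837

Unnormalized posteriors (prior × likelihood):
  Regime R4: 0.16 × 0.14 = 0.0224
  Regime R3: 0.42 × 0.192 = 0.08064
  Regime R2: 0.06 × 0.36 = 0.0216
  Regime R1: 0.17 × 0.12 = 0.0204
  Regime R6: 0.19 × 0.231 = 0.04389
Normalizing constant = 0.18893.
The ratio is 0.08064 / 0.04389 (the normalizer cancels) = 1.837.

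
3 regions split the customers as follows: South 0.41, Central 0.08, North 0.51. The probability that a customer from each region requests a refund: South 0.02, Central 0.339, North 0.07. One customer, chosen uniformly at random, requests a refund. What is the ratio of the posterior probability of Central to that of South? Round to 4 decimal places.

Prior × likelihood for each hypothesis:
  South: 0.41 × 0.02 = 0.0082
  Central: 0.08 × 0.339 = 0.02712
  North: 0.51 × 0.07 = 0.0357
Sum = 0.07102.
The ratio is 0.02712 / 0.0082 (the normalizer cancels) = 3.3073.

3.3073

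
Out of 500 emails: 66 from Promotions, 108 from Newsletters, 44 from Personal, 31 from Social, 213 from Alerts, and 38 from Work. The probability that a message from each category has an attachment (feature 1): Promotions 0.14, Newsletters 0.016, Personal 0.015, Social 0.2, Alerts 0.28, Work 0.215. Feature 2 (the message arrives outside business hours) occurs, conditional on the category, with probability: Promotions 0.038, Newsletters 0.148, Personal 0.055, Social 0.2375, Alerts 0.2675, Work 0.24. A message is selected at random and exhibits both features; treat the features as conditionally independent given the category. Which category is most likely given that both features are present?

Alerts

Compute prior × likelihood for every hypothesis:
  Promotions: 0.132 × 0.14 × 0.038 = 0.00070224
  Newsletters: 0.216 × 0.016 × 0.148 = 0.000511488
  Personal: 0.088 × 0.015 × 0.055 = 0.0000726
  Social: 0.062 × 0.2 × 0.2375 = 0.002945
  Alerts: 0.426 × 0.28 × 0.2675 = 0.0319074
  Work: 0.076 × 0.215 × 0.24 = 0.0039216
Total = 0.040060328.
Largest term belongs to Alerts, so Alerts is most probable.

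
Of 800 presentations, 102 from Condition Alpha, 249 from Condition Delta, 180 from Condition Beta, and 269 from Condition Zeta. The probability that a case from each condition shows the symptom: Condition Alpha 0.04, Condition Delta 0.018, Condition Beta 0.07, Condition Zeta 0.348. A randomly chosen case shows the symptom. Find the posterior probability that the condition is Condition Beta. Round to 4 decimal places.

Compute prior × likelihood for every hypothesis:
  Condition Alpha: 0.1275 × 0.04 = 0.0051
  Condition Delta: 0.31125 × 0.018 = 0.0056025
  Condition Beta: 0.225 × 0.07 = 0.01575
  Condition Zeta: 0.33625 × 0.348 = 0.117015
Normalizing constant = 0.1434675.
P(Condition Beta | evidence) = 0.01575 / 0.1434675 ≈ 0.1098.

0.1098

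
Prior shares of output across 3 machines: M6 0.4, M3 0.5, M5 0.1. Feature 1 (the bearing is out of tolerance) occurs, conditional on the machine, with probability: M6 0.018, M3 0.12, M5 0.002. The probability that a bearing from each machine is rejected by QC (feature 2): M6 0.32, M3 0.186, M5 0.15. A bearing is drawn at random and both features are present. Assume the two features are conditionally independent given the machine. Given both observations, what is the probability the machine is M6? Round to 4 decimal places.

0.1707

Prior × likelihood for each hypothesis:
  M6: 0.4 × 0.018 × 0.32 = 0.002304
  M3: 0.5 × 0.12 × 0.186 = 0.01116
  M5: 0.1 × 0.002 × 0.15 = 0.00003
Total = 0.013494.
P(M6 | evidence) = 0.002304 / 0.013494 ≈ 0.1707.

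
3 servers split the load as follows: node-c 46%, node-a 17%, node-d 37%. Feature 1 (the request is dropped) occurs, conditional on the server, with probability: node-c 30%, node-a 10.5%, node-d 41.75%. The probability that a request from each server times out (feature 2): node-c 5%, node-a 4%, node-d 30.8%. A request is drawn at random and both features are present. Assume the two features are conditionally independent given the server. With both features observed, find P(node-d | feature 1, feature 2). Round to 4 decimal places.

Prior × likelihood for each hypothesis:
  node-c: 0.46 × 0.3 × 0.05 = 0.0069
  node-a: 0.17 × 0.105 × 0.04 = 0.000714
  node-d: 0.37 × 0.4175 × 0.308 = 0.0475783
Total = 0.0551923.
P(node-d | evidence) = 0.0475783 / 0.0551923 ≈ 0.8620.

0.8620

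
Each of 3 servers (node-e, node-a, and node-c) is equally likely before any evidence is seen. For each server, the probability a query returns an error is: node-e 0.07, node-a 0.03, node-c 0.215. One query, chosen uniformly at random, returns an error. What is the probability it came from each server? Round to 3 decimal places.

With a uniform prior (1/3 each), posterior ∝ likelihood:
  node-e: 0.07
  node-a: 0.03
  node-c: 0.215
Total = 0.315.
P(node-e | error) = 0.07/0.315 ≈ 0.222
P(node-a | error) = 0.03/0.315 ≈ 0.095
P(node-c | error) = 0.215/0.315 ≈ 0.683

node-e 0.222, node-a 0.095, node-c 0.683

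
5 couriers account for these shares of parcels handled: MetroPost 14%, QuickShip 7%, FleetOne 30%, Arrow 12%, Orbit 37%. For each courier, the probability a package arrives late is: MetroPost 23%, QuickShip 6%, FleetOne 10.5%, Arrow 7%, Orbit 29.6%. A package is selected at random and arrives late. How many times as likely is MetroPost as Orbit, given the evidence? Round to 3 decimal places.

0.294

Unnormalized posteriors (prior × likelihood):
  MetroPost: 0.14 × 0.23 = 0.0322
  QuickShip: 0.07 × 0.06 = 0.0042
  FleetOne: 0.3 × 0.105 = 0.0315
  Arrow: 0.12 × 0.07 = 0.0084
  Orbit: 0.37 × 0.296 = 0.10952
Normalizing constant = 0.18582.
The ratio is 0.0322 / 0.10952 (the normalizer cancels) = 0.294.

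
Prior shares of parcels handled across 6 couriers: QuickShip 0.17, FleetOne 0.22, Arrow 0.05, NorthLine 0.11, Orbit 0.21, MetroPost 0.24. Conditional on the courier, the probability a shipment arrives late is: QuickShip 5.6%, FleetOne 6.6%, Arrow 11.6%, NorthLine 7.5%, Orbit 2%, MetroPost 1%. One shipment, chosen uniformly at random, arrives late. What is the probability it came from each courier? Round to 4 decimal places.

QuickShip 0.2130, FleetOne 0.3249, Arrow 0.1298, NorthLine 0.1846, Orbit 0.0940, MetroPost 0.0537

Compute prior × likelihood for every hypothesis:
  QuickShip: 0.17 × 0.056 = 0.00952
  FleetOne: 0.22 × 0.066 = 0.01452
  Arrow: 0.05 × 0.116 = 0.0058
  NorthLine: 0.11 × 0.075 = 0.00825
  Orbit: 0.21 × 0.02 = 0.0042
  MetroPost: 0.24 × 0.01 = 0.0024
Normalizing constant = 0.04469.
P(QuickShip | late) = 0.00952/0.04469 ≈ 0.2130
P(FleetOne | late) = 0.01452/0.04469 ≈ 0.3249
P(Arrow | late) = 0.0058/0.04469 ≈ 0.1298
P(NorthLine | late) = 0.00825/0.04469 ≈ 0.1846
P(Orbit | late) = 0.0042/0.04469 ≈ 0.0940
P(MetroPost | late) = 0.0024/0.04469 ≈ 0.0537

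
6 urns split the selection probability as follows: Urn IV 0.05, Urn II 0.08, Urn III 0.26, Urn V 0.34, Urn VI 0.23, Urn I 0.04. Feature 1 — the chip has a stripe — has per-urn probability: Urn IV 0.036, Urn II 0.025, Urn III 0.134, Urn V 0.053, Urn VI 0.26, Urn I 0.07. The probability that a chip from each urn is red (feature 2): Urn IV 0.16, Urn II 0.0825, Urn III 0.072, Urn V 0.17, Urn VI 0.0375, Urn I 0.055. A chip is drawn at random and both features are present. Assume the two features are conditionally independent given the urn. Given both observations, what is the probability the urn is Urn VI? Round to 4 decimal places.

0.2663

By Bayes' rule, posterior ∝ prior × likelihood:
  Urn IV: 0.05 × 0.036 × 0.16 = 0.000288
  Urn II: 0.08 × 0.025 × 0.0825 = 0.000165
  Urn III: 0.26 × 0.134 × 0.072 = 0.00250848
  Urn V: 0.34 × 0.053 × 0.17 = 0.0030634
  Urn VI: 0.23 × 0.26 × 0.0375 = 0.0022425
  Urn I: 0.04 × 0.07 × 0.055 = 0.000154
Total = 0.00842138.
P(Urn VI | evidence) = 0.0022425 / 0.00842138 ≈ 0.2663.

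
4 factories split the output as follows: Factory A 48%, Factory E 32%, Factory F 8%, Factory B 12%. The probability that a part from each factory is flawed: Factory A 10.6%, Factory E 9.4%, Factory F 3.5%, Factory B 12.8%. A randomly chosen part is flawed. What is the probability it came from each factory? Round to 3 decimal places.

Unnormalized posteriors (prior × likelihood):
  Factory A: 0.48 × 0.106 = 0.05088
  Factory E: 0.32 × 0.094 = 0.03008
  Factory F: 0.08 × 0.035 = 0.0028
  Factory B: 0.12 × 0.128 = 0.01536
Total = 0.09912.
P(Factory A | flawed) = 0.05088/0.09912 ≈ 0.513
P(Factory E | flawed) = 0.03008/0.09912 ≈ 0.303
P(Factory F | flawed) = 0.0028/0.09912 ≈ 0.028
P(Factory B | flawed) = 0.01536/0.09912 ≈ 0.155

Factory A 0.513, Factory E 0.303, Factory F 0.028, Factory B 0.155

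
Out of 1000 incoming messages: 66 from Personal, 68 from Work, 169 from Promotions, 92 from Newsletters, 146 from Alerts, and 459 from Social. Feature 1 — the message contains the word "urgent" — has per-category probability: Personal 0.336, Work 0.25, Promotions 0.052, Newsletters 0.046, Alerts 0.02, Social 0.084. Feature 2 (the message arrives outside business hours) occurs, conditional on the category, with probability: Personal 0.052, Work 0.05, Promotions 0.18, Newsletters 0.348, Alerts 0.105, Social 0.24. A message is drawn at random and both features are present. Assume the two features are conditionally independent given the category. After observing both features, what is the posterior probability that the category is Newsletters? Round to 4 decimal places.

Compute prior × likelihood for every hypothesis:
  Personal: 0.066 × 0.336 × 0.052 = 0.001153152
  Work: 0.068 × 0.25 × 0.05 = 0.00085
  Promotions: 0.169 × 0.052 × 0.18 = 0.00158184
  Newsletters: 0.092 × 0.046 × 0.348 = 0.001472736
  Alerts: 0.146 × 0.02 × 0.105 = 0.0003066
  Social: 0.459 × 0.084 × 0.24 = 0.00925344
Total = 0.014617768.
P(Newsletters | evidence) = 0.001472736 / 0.014617768 ≈ 0.1007.

0.1007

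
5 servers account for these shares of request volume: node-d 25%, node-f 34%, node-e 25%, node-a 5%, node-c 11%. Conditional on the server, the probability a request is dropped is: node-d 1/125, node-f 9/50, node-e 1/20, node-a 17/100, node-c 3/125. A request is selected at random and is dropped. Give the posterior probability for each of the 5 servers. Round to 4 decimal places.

node-d 0.0230, node-f 0.7047, node-e 0.1439, node-a 0.0979, node-c 0.0304

Prior × likelihood for each hypothesis:
  node-d: 0.25 × 0.008 = 0.002
  node-f: 0.34 × 0.18 = 0.0612
  node-e: 0.25 × 0.05 = 0.0125
  node-a: 0.05 × 0.17 = 0.0085
  node-c: 0.11 × 0.024 = 0.00264
Total = 0.08684.
P(node-d | dropped) = 0.002/0.08684 ≈ 0.0230
P(node-f | dropped) = 0.0612/0.08684 ≈ 0.7047
P(node-e | dropped) = 0.0125/0.08684 ≈ 0.1439
P(node-a | dropped) = 0.0085/0.08684 ≈ 0.0979
P(node-c | dropped) = 0.00264/0.08684 ≈ 0.0304
(Check: 0.0230+0.7047+0.1439+0.0979+0.0304 = 0.9999.)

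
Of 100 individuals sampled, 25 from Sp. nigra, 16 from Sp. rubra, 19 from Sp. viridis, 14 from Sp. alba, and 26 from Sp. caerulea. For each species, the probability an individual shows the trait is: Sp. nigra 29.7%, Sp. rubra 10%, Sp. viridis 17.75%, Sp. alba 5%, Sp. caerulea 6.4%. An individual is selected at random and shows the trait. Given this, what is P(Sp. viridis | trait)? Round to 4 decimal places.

0.2285

Compute prior × likelihood for every hypothesis:
  Sp. nigra: 0.25 × 0.297 = 0.07425
  Sp. rubra: 0.16 × 0.1 = 0.016
  Sp. viridis: 0.19 × 0.1775 = 0.033725
  Sp. alba: 0.14 × 0.05 = 0.007
  Sp. caerulea: 0.26 × 0.064 = 0.01664
Total = 0.147615.
P(Sp. viridis | evidence) = 0.033725 / 0.147615 ≈ 0.2285.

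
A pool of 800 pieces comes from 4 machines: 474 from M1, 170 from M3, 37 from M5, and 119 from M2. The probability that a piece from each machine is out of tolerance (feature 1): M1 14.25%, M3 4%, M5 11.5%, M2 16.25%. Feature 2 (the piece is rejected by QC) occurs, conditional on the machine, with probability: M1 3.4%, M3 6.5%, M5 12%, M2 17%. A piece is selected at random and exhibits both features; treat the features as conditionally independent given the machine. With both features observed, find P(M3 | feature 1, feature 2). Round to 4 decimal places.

0.0676

Unnormalized posteriors (prior × likelihood):
  M1: 0.5925 × 0.1425 × 0.034 = 0.0028706625
  M3: 0.2125 × 0.04 × 0.065 = 0.0005525
  M5: 0.04625 × 0.115 × 0.12 = 0.00063825
  M2: 0.14875 × 0.1625 × 0.17 = 0.00410921875
Normalizing constant = 0.00817063125.
P(M3 | evidence) = 0.0005525 / 0.00817063125 ≈ 0.0676.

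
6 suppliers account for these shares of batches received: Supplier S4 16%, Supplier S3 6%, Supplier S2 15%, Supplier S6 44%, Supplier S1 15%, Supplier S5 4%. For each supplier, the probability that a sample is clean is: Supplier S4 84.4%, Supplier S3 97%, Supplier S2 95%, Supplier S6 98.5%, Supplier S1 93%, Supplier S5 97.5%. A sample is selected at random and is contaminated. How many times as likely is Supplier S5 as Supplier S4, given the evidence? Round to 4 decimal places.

Taking complements, P(contaminated | each) = Supplier S4 0.156, Supplier S3 0.03, Supplier S2 0.05, Supplier S6 0.015, Supplier S1 0.07, Supplier S5 0.025.
Prior × likelihood for each hypothesis:
  Supplier S4: 0.16 × 0.156 = 0.02496
  Supplier S3: 0.06 × 0.03 = 0.0018
  Supplier S2: 0.15 × 0.05 = 0.0075
  Supplier S6: 0.44 × 0.015 = 0.0066
  Supplier S1: 0.15 × 0.07 = 0.0105
  Supplier S5: 0.04 × 0.025 = 0.001
Sum = 0.05236.
The ratio is 0.001 / 0.02496 (the normalizer cancels) = 0.0401.

0.0401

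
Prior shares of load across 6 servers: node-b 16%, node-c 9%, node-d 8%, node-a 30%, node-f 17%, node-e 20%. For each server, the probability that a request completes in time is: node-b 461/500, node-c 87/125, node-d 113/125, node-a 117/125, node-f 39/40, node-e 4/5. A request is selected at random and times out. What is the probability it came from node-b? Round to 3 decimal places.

0.112

Taking complements, P(timeout | each) = node-b 0.078, node-c 0.304, node-d 0.096, node-a 0.064, node-f 0.025, node-e 0.2.
By Bayes' rule, posterior ∝ prior × likelihood:
  node-b: 0.16 × 0.078 = 0.01248
  node-c: 0.09 × 0.304 = 0.02736
  node-d: 0.08 × 0.096 = 0.00768
  node-a: 0.3 × 0.064 = 0.0192
  node-f: 0.17 × 0.025 = 0.00425
  node-e: 0.2 × 0.2 = 0.04
Normalizing constant = 0.11097.
P(node-b | evidence) = 0.01248 / 0.11097 ≈ 0.112.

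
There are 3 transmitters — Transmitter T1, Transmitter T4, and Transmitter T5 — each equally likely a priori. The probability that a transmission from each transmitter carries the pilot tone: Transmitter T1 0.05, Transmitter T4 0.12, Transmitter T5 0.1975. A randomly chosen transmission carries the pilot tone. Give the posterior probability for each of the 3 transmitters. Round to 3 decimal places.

With a uniform prior (1/3 each), posterior ∝ likelihood:
  Transmitter T1: 0.05
  Transmitter T4: 0.12
  Transmitter T5: 0.1975
Sum = 0.3675.
P(Transmitter T1 | pilot) = 0.05/0.3675 ≈ 0.136
P(Transmitter T4 | pilot) = 0.12/0.3675 ≈ 0.327
P(Transmitter T5 | pilot) = 0.1975/0.3675 ≈ 0.537

Transmitter T1 0.136, Transmitter T4 0.327, Transmitter T5 0.537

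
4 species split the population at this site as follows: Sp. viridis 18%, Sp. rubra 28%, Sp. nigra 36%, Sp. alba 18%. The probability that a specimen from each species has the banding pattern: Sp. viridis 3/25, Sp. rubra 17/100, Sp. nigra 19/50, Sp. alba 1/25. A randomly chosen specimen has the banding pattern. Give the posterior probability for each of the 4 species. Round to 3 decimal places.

By Bayes' rule, posterior ∝ prior × likelihood:
  Sp. viridis: 0.18 × 0.12 = 0.0216
  Sp. rubra: 0.28 × 0.17 = 0.0476
  Sp. nigra: 0.36 × 0.38 = 0.1368
  Sp. alba: 0.18 × 0.04 = 0.0072
Total = 0.2132.
P(Sp. viridis | banded) = 0.0216/0.2132 ≈ 0.101
P(Sp. rubra | banded) = 0.0476/0.2132 ≈ 0.223
P(Sp. nigra | banded) = 0.1368/0.2132 ≈ 0.642
P(Sp. alba | banded) = 0.0072/0.2132 ≈ 0.034
(Check: 0.101+0.223+0.642+0.034 = 1.000.)

Sp. viridis 0.101, Sp. rubra 0.223, Sp. nigra 0.642, Sp. alba 0.034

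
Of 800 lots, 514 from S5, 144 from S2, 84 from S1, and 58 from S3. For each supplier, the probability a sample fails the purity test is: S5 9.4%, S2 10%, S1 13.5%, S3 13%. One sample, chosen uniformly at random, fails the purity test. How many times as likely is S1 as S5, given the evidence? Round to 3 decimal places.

Prior × likelihood for each hypothesis:
  S5: 0.6425 × 0.094 = 0.060395
  S2: 0.18 × 0.1 = 0.018
  S1: 0.105 × 0.135 = 0.014175
  S3: 0.0725 × 0.13 = 0.009425
Sum = 0.101995.
The ratio is 0.014175 / 0.060395 (the normalizer cancels) = 0.235.

0.235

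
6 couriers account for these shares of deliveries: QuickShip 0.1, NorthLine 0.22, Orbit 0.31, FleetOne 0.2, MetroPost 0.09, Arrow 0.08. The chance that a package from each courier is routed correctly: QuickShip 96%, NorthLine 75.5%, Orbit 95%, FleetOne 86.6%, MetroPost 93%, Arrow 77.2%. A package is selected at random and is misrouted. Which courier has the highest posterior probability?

Taking complements, P(misrouted | each) = QuickShip 0.04, NorthLine 0.245, Orbit 0.05, FleetOne 0.134, MetroPost 0.07, Arrow 0.228.
By Bayes' rule, posterior ∝ prior × likelihood:
  QuickShip: 0.1 × 0.04 = 0.004
  NorthLine: 0.22 × 0.245 = 0.0539
  Orbit: 0.31 × 0.05 = 0.0155
  FleetOne: 0.2 × 0.134 = 0.0268
  MetroPost: 0.09 × 0.07 = 0.0063
  Arrow: 0.08 × 0.228 = 0.01824
Sum = 0.12474.
Largest term belongs to NorthLine, so NorthLine is most probable.

NorthLine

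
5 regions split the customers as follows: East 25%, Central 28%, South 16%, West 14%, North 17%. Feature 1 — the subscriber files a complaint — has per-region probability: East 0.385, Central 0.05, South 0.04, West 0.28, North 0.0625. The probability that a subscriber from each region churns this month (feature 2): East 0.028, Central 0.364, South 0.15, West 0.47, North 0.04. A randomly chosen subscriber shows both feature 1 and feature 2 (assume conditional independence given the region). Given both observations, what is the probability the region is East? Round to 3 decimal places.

Compute prior × likelihood for every hypothesis:
  East: 0.25 × 0.385 × 0.028 = 0.002695
  Central: 0.28 × 0.05 × 0.364 = 0.005096
  South: 0.16 × 0.04 × 0.15 = 0.00096
  West: 0.14 × 0.28 × 0.47 = 0.018424
  North: 0.17 × 0.0625 × 0.04 = 0.000425
Sum = 0.0276.
P(East | evidence) = 0.002695 / 0.0276 ≈ 0.098.

0.098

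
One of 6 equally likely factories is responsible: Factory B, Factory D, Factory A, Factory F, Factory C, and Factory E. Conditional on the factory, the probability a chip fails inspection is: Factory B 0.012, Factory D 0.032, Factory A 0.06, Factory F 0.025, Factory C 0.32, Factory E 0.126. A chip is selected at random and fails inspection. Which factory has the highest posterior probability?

Factory C

Since the prior is uniform, the posterior is proportional to the likelihood:
  Factory B: 0.012
  Factory D: 0.032
  Factory A: 0.06
  Factory F: 0.025
  Factory C: 0.32
  Factory E: 0.126
Normalizing constant = 0.575.
Largest term belongs to Factory C, so Factory C is most probable.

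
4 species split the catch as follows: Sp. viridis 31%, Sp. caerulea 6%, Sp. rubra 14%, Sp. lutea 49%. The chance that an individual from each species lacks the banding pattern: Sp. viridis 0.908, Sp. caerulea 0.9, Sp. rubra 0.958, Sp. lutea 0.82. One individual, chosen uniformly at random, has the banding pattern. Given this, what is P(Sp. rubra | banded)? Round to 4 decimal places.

0.0457

Taking complements, P(banded | each) = Sp. viridis 0.092, Sp. caerulea 0.1, Sp. rubra 0.042, Sp. lutea 0.18.
By Bayes' rule, posterior ∝ prior × likelihood:
  Sp. viridis: 0.31 × 0.092 = 0.02852
  Sp. caerulea: 0.06 × 0.1 = 0.006
  Sp. rubra: 0.14 × 0.042 = 0.00588
  Sp. lutea: 0.49 × 0.18 = 0.0882
Total = 0.1286.
P(Sp. rubra | evidence) = 0.00588 / 0.1286 ≈ 0.0457.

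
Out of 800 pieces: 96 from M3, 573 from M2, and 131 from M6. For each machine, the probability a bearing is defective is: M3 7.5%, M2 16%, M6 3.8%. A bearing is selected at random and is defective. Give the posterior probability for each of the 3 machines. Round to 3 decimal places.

By Bayes' rule, posterior ∝ prior × likelihood:
  M3: 0.12 × 0.075 = 0.009
  M2: 0.71625 × 0.16 = 0.1146
  M6: 0.16375 × 0.038 = 0.0062225
Normalizing constant = 0.1298225.
P(M3 | defective) = 0.009/0.1298225 ≈ 0.069
P(M2 | defective) = 0.1146/0.1298225 ≈ 0.883
P(M6 | defective) = 0.0062225/0.1298225 ≈ 0.048

M3 0.069, M2 0.883, M6 0.048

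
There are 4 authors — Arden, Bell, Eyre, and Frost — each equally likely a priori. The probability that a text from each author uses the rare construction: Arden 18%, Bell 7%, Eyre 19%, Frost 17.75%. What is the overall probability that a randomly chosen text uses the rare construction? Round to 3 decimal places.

With a uniform prior (1/4 each), posterior ∝ likelihood:
  Arden: 0.18
  Bell: 0.07
  Eyre: 0.19
  Frost: 0.1775
P(rare-form) = (1/4) × (0.18 + 0.07 + 0.19 + 0.1775) = 0.6175/4 ≈ 0.154.

0.154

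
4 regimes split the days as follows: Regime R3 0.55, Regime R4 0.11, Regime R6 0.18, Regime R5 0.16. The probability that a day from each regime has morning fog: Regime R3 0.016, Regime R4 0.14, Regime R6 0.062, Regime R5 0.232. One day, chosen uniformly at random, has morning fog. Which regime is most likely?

Prior × likelihood for each hypothesis:
  Regime R3: 0.55 × 0.016 = 0.0088
  Regime R4: 0.11 × 0.14 = 0.0154
  Regime R6: 0.18 × 0.062 = 0.01116
  Regime R5: 0.16 × 0.232 = 0.03712
Total = 0.07248.
Largest term belongs to Regime R5, so Regime R5 is most probable.

Regime R5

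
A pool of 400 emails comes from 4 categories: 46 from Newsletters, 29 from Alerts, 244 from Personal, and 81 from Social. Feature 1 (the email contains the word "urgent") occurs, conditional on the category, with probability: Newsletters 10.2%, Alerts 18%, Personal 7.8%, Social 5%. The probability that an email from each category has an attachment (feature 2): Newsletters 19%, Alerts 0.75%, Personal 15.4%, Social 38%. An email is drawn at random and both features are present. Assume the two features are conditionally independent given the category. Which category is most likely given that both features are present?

Prior × likelihood for each hypothesis:
  Newsletters: 0.115 × 0.102 × 0.19 = 0.0022287
  Alerts: 0.0725 × 0.18 × 0.0075 = 0.000097875
  Personal: 0.61 × 0.078 × 0.154 = 0.00732732
  Social: 0.2025 × 0.05 × 0.38 = 0.0038475
Sum = 0.013501395.
Largest term belongs to Personal, so Personal is most probable.

Personal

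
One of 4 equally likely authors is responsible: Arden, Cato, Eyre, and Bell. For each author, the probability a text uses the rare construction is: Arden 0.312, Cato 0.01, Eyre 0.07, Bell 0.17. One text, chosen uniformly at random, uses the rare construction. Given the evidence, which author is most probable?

Arden

Since the prior is uniform, the posterior is proportional to the likelihood:
  Arden: 0.312
  Cato: 0.01
  Eyre: 0.07
  Bell: 0.17
Sum = 0.562.
Largest term belongs to Arden, so Arden is most probable.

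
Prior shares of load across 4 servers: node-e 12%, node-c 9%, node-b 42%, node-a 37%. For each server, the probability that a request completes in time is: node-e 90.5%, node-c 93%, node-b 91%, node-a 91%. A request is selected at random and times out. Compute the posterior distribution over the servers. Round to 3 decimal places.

node-e 0.128, node-c 0.071, node-b 0.426, node-a 0.375

Taking complements, P(timeout | each) = node-e 0.095, node-c 0.07, node-b 0.09, node-a 0.09.
By Bayes' rule, posterior ∝ prior × likelihood:
  node-e: 0.12 × 0.095 = 0.0114
  node-c: 0.09 × 0.07 = 0.0063
  node-b: 0.42 × 0.09 = 0.0378
  node-a: 0.37 × 0.09 = 0.0333
Normalizing constant = 0.0888.
P(node-e | timeout) = 0.0114/0.0888 ≈ 0.128
P(node-c | timeout) = 0.0063/0.0888 ≈ 0.071
P(node-b | timeout) = 0.0378/0.0888 ≈ 0.426
P(node-a | timeout) = 0.0333/0.0888 ≈ 0.375
(Check: 0.128+0.071+0.426+0.375 = 1.000.)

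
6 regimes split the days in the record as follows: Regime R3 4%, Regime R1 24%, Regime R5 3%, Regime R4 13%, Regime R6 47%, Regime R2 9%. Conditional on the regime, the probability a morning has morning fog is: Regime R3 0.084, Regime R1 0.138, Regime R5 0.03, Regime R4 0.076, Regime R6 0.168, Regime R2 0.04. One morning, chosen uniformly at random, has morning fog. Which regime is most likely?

Regime R6

By Bayes' rule, posterior ∝ prior × likelihood:
  Regime R3: 0.04 × 0.084 = 0.00336
  Regime R1: 0.24 × 0.138 = 0.03312
  Regime R5: 0.03 × 0.03 = 0.0009
  Regime R4: 0.13 × 0.076 = 0.00988
  Regime R6: 0.47 × 0.168 = 0.07896
  Regime R2: 0.09 × 0.04 = 0.0036
Normalizing constant = 0.12982.
Largest term belongs to Regime R6, so Regime R6 is most probable.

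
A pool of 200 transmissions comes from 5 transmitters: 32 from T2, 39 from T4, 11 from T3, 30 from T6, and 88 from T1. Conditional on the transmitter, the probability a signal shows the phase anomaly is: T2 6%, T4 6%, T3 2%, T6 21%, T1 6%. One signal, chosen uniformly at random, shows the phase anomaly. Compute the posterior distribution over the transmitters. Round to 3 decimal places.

T2 0.120, T4 0.146, T3 0.014, T6 0.392, T1 0.329

Prior × likelihood for each hypothesis:
  T2: 0.16 × 0.06 = 0.0096
  T4: 0.195 × 0.06 = 0.0117
  T3: 0.055 × 0.02 = 0.0011
  T6: 0.15 × 0.21 = 0.0315
  T1: 0.44 × 0.06 = 0.0264
Total = 0.0803.
P(T2 | anomaly) = 0.0096/0.0803 ≈ 0.120
P(T4 | anomaly) = 0.0117/0.0803 ≈ 0.146
P(T3 | anomaly) = 0.0011/0.0803 ≈ 0.014
P(T6 | anomaly) = 0.0315/0.0803 ≈ 0.392
P(T1 | anomaly) = 0.0264/0.0803 ≈ 0.329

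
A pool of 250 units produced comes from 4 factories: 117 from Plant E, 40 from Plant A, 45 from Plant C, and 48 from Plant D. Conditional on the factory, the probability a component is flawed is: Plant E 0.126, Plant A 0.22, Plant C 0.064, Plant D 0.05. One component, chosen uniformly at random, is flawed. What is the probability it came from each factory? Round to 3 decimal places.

Plant E 0.511, Plant A 0.305, Plant C 0.100, Plant D 0.083

Unnormalized posteriors (prior × likelihood):
  Plant E: 0.468 × 0.126 = 0.058968
  Plant A: 0.16 × 0.22 = 0.0352
  Plant C: 0.18 × 0.064 = 0.01152
  Plant D: 0.192 × 0.05 = 0.0096
Sum = 0.115288.
P(Plant E | flawed) = 0.058968/0.115288 ≈ 0.511
P(Plant A | flawed) = 0.0352/0.115288 ≈ 0.305
P(Plant C | flawed) = 0.01152/0.115288 ≈ 0.100
P(Plant D | flawed) = 0.0096/0.115288 ≈ 0.083
(Check: 0.511+0.305+0.100+0.083 = 0.999.)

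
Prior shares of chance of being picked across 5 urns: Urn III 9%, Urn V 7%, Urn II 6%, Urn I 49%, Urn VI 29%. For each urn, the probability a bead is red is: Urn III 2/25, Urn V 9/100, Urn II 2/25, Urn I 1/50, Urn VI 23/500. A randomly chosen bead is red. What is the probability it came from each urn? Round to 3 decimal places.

Urn III 0.174, Urn V 0.152, Urn II 0.116, Urn I 0.236, Urn VI 0.322

Unnormalized posteriors (prior × likelihood):
  Urn III: 0.09 × 0.08 = 0.0072
  Urn V: 0.07 × 0.09 = 0.0063
  Urn II: 0.06 × 0.08 = 0.0048
  Urn I: 0.49 × 0.02 = 0.0098
  Urn VI: 0.29 × 0.046 = 0.01334
Total = 0.04144.
P(Urn III | red) = 0.0072/0.04144 ≈ 0.174
P(Urn V | red) = 0.0063/0.04144 ≈ 0.152
P(Urn II | red) = 0.0048/0.04144 ≈ 0.116
P(Urn I | red) = 0.0098/0.04144 ≈ 0.236
P(Urn VI | red) = 0.01334/0.04144 ≈ 0.322
(Check: 0.174+0.152+0.116+0.236+0.322 = 1.000.)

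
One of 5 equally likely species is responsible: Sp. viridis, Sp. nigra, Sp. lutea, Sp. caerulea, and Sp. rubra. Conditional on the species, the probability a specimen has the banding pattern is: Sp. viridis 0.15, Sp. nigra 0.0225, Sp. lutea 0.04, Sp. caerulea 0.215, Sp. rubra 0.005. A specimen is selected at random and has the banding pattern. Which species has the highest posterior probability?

Since the prior is uniform, the posterior is proportional to the likelihood:
  Sp. viridis: 0.15
  Sp. nigra: 0.0225
  Sp. lutea: 0.04
  Sp. caerulea: 0.215
  Sp. rubra: 0.005
Total = 0.4325.
Largest term belongs to Sp. caerulea, so Sp. caerulea is most probable.

Sp. caerulea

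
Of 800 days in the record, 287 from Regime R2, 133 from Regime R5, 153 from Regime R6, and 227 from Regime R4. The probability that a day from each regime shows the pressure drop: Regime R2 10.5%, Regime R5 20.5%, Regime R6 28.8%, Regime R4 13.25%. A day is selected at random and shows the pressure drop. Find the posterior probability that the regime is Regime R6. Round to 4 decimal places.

0.3350

By Bayes' rule, posterior ∝ prior × likelihood:
  Regime R2: 0.35875 × 0.105 = 0.03766875
  Regime R5: 0.16625 × 0.205 = 0.03408125
  Regime R6: 0.19125 × 0.288 = 0.05508
  Regime R4: 0.28375 × 0.1325 = 0.037596875
Sum = 0.164426875.
P(Regime R6 | evidence) = 0.05508 / 0.164426875 ≈ 0.3350.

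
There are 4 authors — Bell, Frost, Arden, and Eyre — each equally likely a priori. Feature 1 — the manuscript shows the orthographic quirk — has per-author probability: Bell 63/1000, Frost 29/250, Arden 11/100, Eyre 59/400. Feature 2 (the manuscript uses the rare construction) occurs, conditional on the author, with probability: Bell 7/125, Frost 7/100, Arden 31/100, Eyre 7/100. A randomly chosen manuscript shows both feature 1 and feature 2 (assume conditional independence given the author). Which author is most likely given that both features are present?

Since the prior is uniform, the posterior is proportional to the likelihood:
  Bell: 0.063 × 0.056 = 0.003528
  Frost: 0.116 × 0.07 = 0.00812
  Arden: 0.11 × 0.31 = 0.0341
  Eyre: 0.1475 × 0.07 = 0.010325
Normalizing constant = 0.056073.
Largest term belongs to Arden, so Arden is most probable.

Arden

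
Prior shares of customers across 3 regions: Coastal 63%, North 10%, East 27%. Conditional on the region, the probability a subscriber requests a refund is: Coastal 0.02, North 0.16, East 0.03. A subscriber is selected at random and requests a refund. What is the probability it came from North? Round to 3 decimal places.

Compute prior × likelihood for every hypothesis:
  Coastal: 0.63 × 0.02 = 0.0126
  North: 0.1 × 0.16 = 0.016
  East: 0.27 × 0.03 = 0.0081
Sum = 0.0367.
P(North | evidence) = 0.016 / 0.0367 ≈ 0.436.

0.436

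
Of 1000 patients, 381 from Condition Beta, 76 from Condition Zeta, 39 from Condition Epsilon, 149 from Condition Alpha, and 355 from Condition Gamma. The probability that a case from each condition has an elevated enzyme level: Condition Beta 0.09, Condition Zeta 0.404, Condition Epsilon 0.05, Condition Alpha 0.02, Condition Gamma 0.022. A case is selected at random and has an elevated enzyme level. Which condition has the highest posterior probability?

Condition Beta

By Bayes' rule, posterior ∝ prior × likelihood:
  Condition Beta: 0.381 × 0.09 = 0.03429
  Condition Zeta: 0.076 × 0.404 = 0.030704
  Condition Epsilon: 0.039 × 0.05 = 0.00195
  Condition Alpha: 0.149 × 0.02 = 0.00298
  Condition Gamma: 0.355 × 0.022 = 0.00781
Sum = 0.077734.
Largest term belongs to Condition Beta, so Condition Beta is most probable.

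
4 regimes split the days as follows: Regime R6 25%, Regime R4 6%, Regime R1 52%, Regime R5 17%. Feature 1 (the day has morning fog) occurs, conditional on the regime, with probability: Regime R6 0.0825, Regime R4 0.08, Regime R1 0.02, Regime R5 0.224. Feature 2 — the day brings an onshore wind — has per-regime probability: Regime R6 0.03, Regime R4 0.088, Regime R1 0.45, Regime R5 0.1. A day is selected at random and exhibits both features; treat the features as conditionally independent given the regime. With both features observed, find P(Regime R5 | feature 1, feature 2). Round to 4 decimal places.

0.3996

Compute prior × likelihood for every hypothesis:
  Regime R6: 0.25 × 0.0825 × 0.03 = 0.00061875
  Regime R4: 0.06 × 0.08 × 0.088 = 0.0004224
  Regime R1: 0.52 × 0.02 × 0.45 = 0.00468
  Regime R5: 0.17 × 0.224 × 0.1 = 0.003808
Sum = 0.00952915.
P(Regime R5 | evidence) = 0.003808 / 0.00952915 ≈ 0.3996.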